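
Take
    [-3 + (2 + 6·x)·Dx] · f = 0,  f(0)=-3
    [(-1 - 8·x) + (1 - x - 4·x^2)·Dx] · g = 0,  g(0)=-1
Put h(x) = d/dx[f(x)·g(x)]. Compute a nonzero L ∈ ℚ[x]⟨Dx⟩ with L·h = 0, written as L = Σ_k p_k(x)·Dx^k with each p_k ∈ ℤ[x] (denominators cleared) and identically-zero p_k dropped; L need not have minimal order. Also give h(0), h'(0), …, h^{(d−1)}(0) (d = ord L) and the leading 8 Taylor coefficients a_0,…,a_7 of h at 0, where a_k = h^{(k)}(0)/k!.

L = (43 + 474·x + 1491·x^2 + 2280·x^3 + 2160·x^4) + (-10 - 58·x - 78·x^2 + 242·x^3 + 960·x^4 + 864·x^5)·Dx  (order 1).
h: a_k = 15/2, 129/4, 2457/16, 13593/32, 423525/256, 2183607/512, 30679677/2048, 154848201/4096, …
ICs: h(0) = 15/2.

f: a_k = -3, -9/2, 27/8, -81/16, 1215/128, -5103/256, 45927/1024, -216513/2048, …
g: a_k = -1, -1, -5, -9, -29, -65, -181, -441, …
f·g: L₀ = L_f ⊗_s L_g, ord ≤ 1·1.
Derive L from L₀ (diff closure).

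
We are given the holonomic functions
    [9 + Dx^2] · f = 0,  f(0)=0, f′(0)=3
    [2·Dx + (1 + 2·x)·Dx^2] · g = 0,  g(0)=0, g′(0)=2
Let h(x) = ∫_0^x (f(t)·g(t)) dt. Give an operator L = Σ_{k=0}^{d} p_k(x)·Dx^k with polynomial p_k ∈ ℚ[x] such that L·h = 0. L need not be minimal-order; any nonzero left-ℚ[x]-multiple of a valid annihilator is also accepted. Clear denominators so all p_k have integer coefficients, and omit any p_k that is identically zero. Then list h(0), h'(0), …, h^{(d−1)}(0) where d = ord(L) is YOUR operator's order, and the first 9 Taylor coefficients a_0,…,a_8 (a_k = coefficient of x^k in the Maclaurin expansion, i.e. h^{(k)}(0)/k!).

f: a_k = 0, 3, 0, -9/2, 0, 81/40, 0, -243/560, 0, …
g: a_k = 0, 2, -2, 8/3, -4, 32/5, -32/3, 128/7, -32, …
h₀=f·g: eliminate ⇒ L₀, order ≤ 2·2.
h=∫₀ˣh₀: take L = L₀·Dx.
L = (63 + 1053·x + 3969·x^2 + 5832·x^3 + 2916·x^4)·Dx + (63 + 450·x + 972·x^2 + 648·x^3)·Dx^2 + (25 + 270·x + 918·x^2 + 1296·x^3 + 648·x^4)·Dx^3 + (7 + 50·x + 108·x^2 + 72·x^3)·Dx^4 + (2 + 17·x + 53·x^2 + 72·x^3 + 36·x^4)·Dx^5  (order 5).
h: a_k = 0, 0, 0, 2, -3/2, -1/5, -1/2, 45/28, -361/160, …
ICs: h(0) = 0, h′(0) = 0, h′′(0) = 0, h′′′(0) = 12, h′′′′(0) = -36.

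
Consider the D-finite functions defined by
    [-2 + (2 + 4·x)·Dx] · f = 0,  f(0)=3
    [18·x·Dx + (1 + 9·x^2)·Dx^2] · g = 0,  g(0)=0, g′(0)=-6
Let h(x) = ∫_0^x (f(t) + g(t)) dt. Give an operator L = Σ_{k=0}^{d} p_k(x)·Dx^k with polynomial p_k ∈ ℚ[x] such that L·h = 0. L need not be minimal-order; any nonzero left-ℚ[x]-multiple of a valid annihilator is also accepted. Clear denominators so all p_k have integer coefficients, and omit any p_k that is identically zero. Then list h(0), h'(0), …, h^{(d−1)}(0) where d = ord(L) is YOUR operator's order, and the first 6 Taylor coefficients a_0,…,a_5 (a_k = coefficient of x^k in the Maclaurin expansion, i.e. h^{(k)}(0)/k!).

L = (-18 - 90·x + 486·x^2 + 486·x^3)·Dx^2 + (-21 - 72·x + 360·x^2 + 1944·x^3 + 1701·x^4)·Dx^3 + (-1 + 16·x + 54·x^2 + 198·x^3 + 567·x^4 + 486·x^5)·Dx^4  (order 4).
h: a_k = 0, 3, -3/2, -1/2, 39/8, -3/8, …
ICs: h(0) = 0, h′(0) = 3, h′′(0) = -3, h′′′(0) = -3.

f: a_k = 3, 3, -3/2, 3/2, -15/8, 21/8, …
g: a_k = 0, -6, 0, 18, 0, -486/5, …
h₀=f+g: left-lcm gives L₀, ord ≤ 3.
∫: right-multiply L₀ by Dx.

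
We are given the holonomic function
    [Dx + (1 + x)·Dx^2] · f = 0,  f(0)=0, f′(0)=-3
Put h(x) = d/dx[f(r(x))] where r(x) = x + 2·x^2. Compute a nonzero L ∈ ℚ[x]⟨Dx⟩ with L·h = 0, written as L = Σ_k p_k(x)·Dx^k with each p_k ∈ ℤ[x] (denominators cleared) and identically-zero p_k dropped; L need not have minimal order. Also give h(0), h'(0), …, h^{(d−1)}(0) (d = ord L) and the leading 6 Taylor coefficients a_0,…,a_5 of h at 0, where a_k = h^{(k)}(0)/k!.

f: a_k = 0, -3, 3/2, -1, 3/4, -3/5, …
f∘r: x↦r, Dx↦Dx/r' in L_f ⇒ L₀.
h=h₀': d/dx-closure on L₀ ⇒ L.
L = (-3 + 4·x + 8·x^2) + (1 + 5·x + 6·x^2 + 8·x^3)·Dx  (order 1).
h: a_k = -3, -9, 15, 3, -33, 27, …
ICs: h(0) = -3.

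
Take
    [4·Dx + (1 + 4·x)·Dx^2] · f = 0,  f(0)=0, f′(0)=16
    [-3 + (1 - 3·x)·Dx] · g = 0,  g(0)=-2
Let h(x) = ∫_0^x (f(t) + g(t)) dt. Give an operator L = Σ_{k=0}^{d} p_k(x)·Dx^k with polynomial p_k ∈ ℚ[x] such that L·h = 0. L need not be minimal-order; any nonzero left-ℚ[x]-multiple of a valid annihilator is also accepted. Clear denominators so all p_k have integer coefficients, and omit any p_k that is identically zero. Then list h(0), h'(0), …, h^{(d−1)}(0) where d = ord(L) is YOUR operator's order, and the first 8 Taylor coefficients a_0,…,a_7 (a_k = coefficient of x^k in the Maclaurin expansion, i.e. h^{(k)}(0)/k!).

f: a_k = 0, 16, -32, 256/3, -256, 4096/5, -8192/3, 65536/7, …
g: a_k = -2, -6, -18, -54, -162, -486, -1458, -4374, …
Sum ⇒ L₀ = lclm(L_f,L_g) in ℚ(x)⟨Dx⟩.
Integrate: L := L₀·Dx.
L = (-204 - 144·x)·Dx^2 + (-11 - 312·x - 288·x^2)·Dx^3 + (5 + 11·x - 54·x^2 - 72·x^3)·Dx^4  (order 4).
h: a_k = 0, -2, 5, -50/3, 47/6, -418/5, 833/15, -12566/21, …
ICs: h(0) = 0, h′(0) = -2, h′′(0) = 10, h′′′(0) = -100.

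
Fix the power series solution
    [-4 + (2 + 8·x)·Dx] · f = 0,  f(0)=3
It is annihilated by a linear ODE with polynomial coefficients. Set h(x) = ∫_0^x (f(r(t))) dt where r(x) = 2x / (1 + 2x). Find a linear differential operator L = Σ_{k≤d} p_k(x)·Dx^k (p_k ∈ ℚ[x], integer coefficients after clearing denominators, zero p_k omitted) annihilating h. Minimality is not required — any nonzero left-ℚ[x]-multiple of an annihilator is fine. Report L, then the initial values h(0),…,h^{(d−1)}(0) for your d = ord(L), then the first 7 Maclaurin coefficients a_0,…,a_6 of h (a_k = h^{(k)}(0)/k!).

f: a_k = 3, 6, -6, 12, -30, 84, -252, …
L₀ from L_f via x↦r, Dx↦r'^{-1}Dx.
h=∫h₀ ⇒ L = L₀·Dx.
L = -4·Dx + (1 + 12·x + 20·x^2)·Dx^2  (order 2).
h: a_k = 0, 3, 6, -16, 60, -288, 1632, …
ICs: h(0) = 0, h′(0) = 3.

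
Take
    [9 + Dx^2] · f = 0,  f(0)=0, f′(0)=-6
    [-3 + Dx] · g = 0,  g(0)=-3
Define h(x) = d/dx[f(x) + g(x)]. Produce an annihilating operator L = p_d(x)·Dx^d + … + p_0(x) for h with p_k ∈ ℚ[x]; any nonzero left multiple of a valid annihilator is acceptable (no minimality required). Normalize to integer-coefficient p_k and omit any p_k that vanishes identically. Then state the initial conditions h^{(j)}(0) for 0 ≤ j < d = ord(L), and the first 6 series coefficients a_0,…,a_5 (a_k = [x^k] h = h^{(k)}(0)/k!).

f: a_k = 0, -6, 0, 9, 0, -81/20, …
g: a_k = -3, -9, -27/2, -27/2, -81/8, -243/40, …
f+g: L₀ = lclm(L_f,L_g), ord ≤ 2+1.
h₀' ⇒ L via d/dx closure of L₀.
L = 27 - 9·Dx + 3·Dx^2 - Dx^3  (order 3).
h: a_k = -15, -27, -27/2, -81/2, -405/8, -729/40, …
ICs: h(0) = -15, h′(0) = -27, h′′(0) = -27.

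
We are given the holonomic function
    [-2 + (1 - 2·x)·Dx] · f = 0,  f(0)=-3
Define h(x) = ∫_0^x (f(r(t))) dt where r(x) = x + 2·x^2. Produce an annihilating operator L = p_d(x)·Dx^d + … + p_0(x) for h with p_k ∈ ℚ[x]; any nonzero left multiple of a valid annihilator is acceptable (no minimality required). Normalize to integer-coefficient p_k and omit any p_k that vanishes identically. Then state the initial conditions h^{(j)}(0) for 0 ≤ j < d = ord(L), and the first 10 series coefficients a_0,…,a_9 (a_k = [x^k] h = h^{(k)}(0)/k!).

f: a_k = -3, -6, -12, -24, -48, -96, -192, -384, -768, -1536, …
h₀=f(r): pull back L_f along r ⇒ L₀.
h=∫₀ˣh₀: take L = L₀·Dx.
L = (2 + 8·x)·Dx + (-1 + 2·x + 4·x^2)·Dx^2  (order 2).
h: a_k = 0, -3, -3, -8, -18, -48, -128, -2496/7, -1008, -8704/3, …
ICs: h(0) = 0, h′(0) = -3.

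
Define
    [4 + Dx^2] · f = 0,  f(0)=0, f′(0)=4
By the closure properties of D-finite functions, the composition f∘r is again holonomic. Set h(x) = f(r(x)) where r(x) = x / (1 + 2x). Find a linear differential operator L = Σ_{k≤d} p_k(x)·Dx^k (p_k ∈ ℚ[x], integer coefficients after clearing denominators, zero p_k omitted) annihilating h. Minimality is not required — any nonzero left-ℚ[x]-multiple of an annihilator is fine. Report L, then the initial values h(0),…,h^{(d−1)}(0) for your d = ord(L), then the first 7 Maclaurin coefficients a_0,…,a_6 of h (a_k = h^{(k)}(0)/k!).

L = 4 + (4 + 24·x + 48·x^2 + 32·x^3)·Dx + (1 + 8·x + 24·x^2 + 32·x^3 + 16·x^4)·Dx^2  (order 2).
h: a_k = 0, 4, -8, 40/3, -16, 8/15, 80, …
ICs: h(0) = 0, h′(0) = 4.

f: a_k = 0, 4, 0, -8/3, 0, 8/15, 0, …
Change of var in L_f (x↦r) gives L₀.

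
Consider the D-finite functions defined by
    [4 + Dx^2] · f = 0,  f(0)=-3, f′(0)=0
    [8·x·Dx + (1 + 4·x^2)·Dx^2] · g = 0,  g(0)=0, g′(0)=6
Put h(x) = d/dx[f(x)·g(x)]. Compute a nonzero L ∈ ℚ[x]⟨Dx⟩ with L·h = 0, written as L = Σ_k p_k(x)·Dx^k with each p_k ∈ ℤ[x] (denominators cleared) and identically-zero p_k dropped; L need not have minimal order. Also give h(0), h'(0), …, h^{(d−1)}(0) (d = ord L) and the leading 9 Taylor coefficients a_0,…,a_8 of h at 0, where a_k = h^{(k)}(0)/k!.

f: a_k = -3, 0, 6, 0, -2, 0, 4/15, 0, -2/105, …
g: a_k = 0, 6, 0, -8, 0, 96/5, 0, -384/7, 0, …
L₀ := L_f ⊗_s L_g (sym. prod.), ord ≤ 4.
Derive L from L₀ (diff closure).
L = (880 + 9408·x^2 + 59008·x^4 + 49152·x^6 + 24576·x^8 + 16384·x^10 + 32768·x^12) + (544·x + 9088·x^3 + 35840·x^5 + 40960·x^7 + 40960·x^9 + 32768·x^11)·Dx + (240 + 2720·x^2 + 17088·x^4 + 18944·x^6 + 16384·x^8 + 16384·x^10 + 16384·x^12)·Dx^2 + (136·x + 2272·x^3 + 8960·x^5 + 10240·x^7 + 10240·x^9 + 8192·x^11)·Dx^3 + (5 + 92·x^2 + 584·x^4 + 1664·x^6 + 2560·x^8 + 3072·x^10 + 2048·x^12)·Dx^4  (order 4).
h: a_k = -18, 0, 180, 0, -588, 0, 10408/5, 0, -277764/35, …
ICs: h(0) = -18, h′(0) = 0, h′′(0) = 360, h′′′(0) = 0.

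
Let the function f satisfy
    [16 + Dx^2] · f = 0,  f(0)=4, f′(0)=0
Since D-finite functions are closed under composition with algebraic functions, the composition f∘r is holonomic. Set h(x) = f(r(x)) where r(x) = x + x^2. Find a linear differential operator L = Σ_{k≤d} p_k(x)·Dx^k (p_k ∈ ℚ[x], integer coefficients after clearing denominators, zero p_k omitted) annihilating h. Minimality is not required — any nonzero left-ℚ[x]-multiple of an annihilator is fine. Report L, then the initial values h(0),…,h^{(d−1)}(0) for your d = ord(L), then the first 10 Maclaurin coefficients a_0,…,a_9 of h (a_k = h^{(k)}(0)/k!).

L = (16 + 96·x + 192·x^2 + 128·x^3) - 2·Dx + (1 + 2·x)·Dx^2  (order 2).
h: a_k = 4, 0, -32, -64, 32/3, 512/3, 10496/45, 512/15, -92032/315, -126976/315, …
ICs: h(0) = 4, h′(0) = 0.

f: a_k = 4, 0, -32, 0, 128/3, 0, -1024/45, 0, 2048/315, 0, …
h₀=f(r): pull back L_f along r ⇒ L₀.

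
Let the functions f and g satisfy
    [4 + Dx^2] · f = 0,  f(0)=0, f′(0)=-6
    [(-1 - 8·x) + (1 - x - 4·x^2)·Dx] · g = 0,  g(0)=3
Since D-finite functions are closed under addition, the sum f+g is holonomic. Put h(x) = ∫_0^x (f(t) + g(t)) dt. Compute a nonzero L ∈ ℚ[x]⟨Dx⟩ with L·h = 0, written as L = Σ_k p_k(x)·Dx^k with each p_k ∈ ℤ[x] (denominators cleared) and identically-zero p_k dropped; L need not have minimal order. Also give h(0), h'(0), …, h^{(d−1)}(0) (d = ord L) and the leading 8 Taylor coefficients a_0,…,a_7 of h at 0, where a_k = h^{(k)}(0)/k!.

L = (-116 - 1008·x - 968·x^2 - 2688·x^3 - 640·x^4 - 1024·x^5)·Dx + (28 + 4·x - 8·x^2 - 200·x^3 - 480·x^4 - 384·x^5 - 512·x^6)·Dx^2 + (-29 - 252·x - 242·x^2 - 672·x^3 - 160·x^4 - 256·x^5)·Dx^3 + (7 + x - 2·x^2 - 50·x^3 - 120·x^4 - 96·x^5 - 128·x^6)·Dx^4  (order 4).
h: a_k = 0, 3, -3/2, 5, 31/4, 87/5, 971/30, 543/7, …
ICs: h(0) = 0, h′(0) = 3, h′′(0) = -3, h′′′(0) = 30.

f: a_k = 0, -6, 0, 4, 0, -4/5, 0, 8/105, …
g: a_k = 3, 3, 15, 27, 87, 195, 543, 1323, …
L₀ := lclm(L_f,L_g); ord L₀ ≤ 2+1.
h=∫h₀ ⇒ L = L₀·Dx.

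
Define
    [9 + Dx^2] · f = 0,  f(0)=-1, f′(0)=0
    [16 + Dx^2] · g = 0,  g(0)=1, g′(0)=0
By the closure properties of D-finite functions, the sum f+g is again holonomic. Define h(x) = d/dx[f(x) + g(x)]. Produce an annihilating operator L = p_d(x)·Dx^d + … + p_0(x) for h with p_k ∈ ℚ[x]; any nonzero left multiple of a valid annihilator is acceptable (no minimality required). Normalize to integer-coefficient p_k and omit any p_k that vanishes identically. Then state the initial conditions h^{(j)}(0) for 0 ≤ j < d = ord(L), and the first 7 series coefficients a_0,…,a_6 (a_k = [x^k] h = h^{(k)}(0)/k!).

L = 144 + 25·Dx^2 + Dx^4  (order 4).
h: a_k = 0, -7, 0, 175/6, 0, -3367/120, 0, …
ICs: h(0) = 0, h′(0) = -7, h′′(0) = 0, h′′′(0) = 175.

f: a_k = -1, 0, 9/2, 0, -27/8, 0, 81/80, …
g: a_k = 1, 0, -8, 0, 32/3, 0, -256/45, …
h₀=f+g: left-lcm gives L₀, ord ≤ 4.
h₀' ⇒ L via d/dx closure of L₀.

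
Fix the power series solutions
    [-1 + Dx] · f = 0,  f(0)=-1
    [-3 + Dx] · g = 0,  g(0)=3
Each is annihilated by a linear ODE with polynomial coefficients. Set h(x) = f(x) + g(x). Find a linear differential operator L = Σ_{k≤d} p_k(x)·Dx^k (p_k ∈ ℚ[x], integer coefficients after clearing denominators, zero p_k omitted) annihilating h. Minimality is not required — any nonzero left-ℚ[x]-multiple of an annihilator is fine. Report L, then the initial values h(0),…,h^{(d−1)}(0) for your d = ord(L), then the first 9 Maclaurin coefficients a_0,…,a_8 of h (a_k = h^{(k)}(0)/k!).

L = 3 - 4·Dx + Dx^2  (order 2).
h: a_k = 2, 8, 13, 40/3, 121/12, 91/15, 1093/360, 82/63, 9841/20160, …
ICs: h(0) = 2, h′(0) = 8.

f: a_k = -1, -1, -1/2, -1/6, -1/24, -1/120, -1/720, -1/5040, -1/40320, …
g: a_k = 3, 9, 27/2, 27/2, 81/8, 243/40, 243/80, 729/560, 2187/4480, …
h₀=f+g: left-lcm gives L₀, ord ≤ 2.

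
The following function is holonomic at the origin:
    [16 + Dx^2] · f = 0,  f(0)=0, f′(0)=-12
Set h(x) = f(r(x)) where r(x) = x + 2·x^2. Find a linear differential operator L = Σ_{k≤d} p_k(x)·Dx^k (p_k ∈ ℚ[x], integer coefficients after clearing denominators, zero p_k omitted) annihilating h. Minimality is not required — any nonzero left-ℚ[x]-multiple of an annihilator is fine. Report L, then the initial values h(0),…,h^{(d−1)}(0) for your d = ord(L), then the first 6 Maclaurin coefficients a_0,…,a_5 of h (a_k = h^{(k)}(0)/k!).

L = (16 + 192·x + 768·x^2 + 1024·x^3) - 4·Dx + (1 + 4·x)·Dx^2  (order 2).
h: a_k = 0, -12, -24, 32, 192, 1792/5, …
ICs: h(0) = 0, h′(0) = -12.

f: a_k = 0, -12, 0, 32, 0, -128/5, …
h₀=f(r): pull back L_f along r ⇒ L₀.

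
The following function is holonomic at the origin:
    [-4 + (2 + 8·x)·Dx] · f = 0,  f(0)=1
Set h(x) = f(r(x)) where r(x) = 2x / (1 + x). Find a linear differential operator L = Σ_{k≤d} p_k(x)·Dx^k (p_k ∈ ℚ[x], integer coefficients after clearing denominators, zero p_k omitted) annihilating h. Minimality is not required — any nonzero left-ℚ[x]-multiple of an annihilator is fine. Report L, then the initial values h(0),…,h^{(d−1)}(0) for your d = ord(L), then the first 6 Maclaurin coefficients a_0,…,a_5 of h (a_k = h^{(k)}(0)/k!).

L = -4 + (1 + 10·x + 9·x^2)·Dx  (order 1).
h: a_k = 1, 4, -12, 52, -284, 1764, …
ICs: h(0) = 1.

f: a_k = 1, 2, -2, 4, -10, 28, …
f∘r: x↦r, Dx↦Dx/r' in L_f ⇒ L₀.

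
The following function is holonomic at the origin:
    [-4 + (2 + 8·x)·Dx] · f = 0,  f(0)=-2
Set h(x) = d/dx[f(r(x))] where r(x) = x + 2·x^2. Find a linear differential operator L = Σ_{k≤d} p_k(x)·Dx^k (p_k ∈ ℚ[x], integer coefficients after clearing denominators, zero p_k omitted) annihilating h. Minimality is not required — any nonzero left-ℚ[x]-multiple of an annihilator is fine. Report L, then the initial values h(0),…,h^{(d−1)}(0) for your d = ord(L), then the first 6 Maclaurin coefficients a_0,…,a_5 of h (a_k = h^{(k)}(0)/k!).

f: a_k = -2, -4, 4, -8, 20, -56, …
f∘r: x↦r, Dx↦Dx/r' in L_f ⇒ L₀.
h₀' ⇒ L via d/dx closure of L₀.
L = 2 + (-1 - 8·x - 24·x^2 - 32·x^3)·Dx  (order 1).
h: a_k = -4, -8, 24, -48, 40, 144, …
ICs: h(0) = -4.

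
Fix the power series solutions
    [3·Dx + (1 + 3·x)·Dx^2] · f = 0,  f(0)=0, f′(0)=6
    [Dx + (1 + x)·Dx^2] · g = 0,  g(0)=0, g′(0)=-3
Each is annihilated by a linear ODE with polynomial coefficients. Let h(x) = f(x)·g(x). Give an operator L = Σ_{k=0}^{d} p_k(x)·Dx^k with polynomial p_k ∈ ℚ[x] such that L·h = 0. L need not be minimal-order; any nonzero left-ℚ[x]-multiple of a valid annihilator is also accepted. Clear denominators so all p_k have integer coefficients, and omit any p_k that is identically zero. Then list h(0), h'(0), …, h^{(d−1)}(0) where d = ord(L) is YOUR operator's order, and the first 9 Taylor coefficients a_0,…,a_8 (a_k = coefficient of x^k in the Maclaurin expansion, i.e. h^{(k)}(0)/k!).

f: a_k = 0, 6, -9, 18, -81/2, 486/5, -243, 4374/7, -6561/4, …
g: a_k = 0, -3, 3/2, -1, 3/4, -3/5, 1/2, -3/7, 3/8, …
h₀=f·g: eliminate ⇒ L₀, order ≤ 2·2.
L = (30 + 72·x + 54·x^2)·Dx + (76 + 354·x + 540·x^2 + 270·x^3)·Dx^2 + (29 + 200·x + 486·x^2 + 504·x^3 + 189·x^4)·Dx^3 + (2 + 19·x + 68·x^2 + 114·x^3 + 90·x^4 + 27·x^5)·Dx^4  (order 4).
h: a_k = 0, 0, -18, 36, -147/2, 162, -3807/10, 4686/5, -133533/56, …
ICs: h(0) = 0, h′(0) = 0, h′′(0) = -36, h′′′(0) = 216.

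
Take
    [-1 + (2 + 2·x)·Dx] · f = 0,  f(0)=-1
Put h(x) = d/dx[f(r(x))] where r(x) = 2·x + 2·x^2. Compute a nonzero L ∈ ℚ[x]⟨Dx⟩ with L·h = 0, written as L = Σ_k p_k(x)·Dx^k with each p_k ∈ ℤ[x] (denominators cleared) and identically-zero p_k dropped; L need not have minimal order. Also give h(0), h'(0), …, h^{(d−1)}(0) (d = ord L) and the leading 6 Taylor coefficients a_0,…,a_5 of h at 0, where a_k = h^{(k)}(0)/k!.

f: a_k = -1, -1/2, 1/8, -1/16, 5/128, -7/256, …
L₀ from L_f via x↦r, Dx↦r'^{-1}Dx.
Differentiate: ansatz ord ≤ ord L₀ ⇒ L.
L = 1 + (-1 - 4·x - 6·x^2 - 4·x^3)·Dx  (order 1).
h: a_k = -1, -1, 3/2, -3/2, 5/8, 9/8, …
ICs: h(0) = -1.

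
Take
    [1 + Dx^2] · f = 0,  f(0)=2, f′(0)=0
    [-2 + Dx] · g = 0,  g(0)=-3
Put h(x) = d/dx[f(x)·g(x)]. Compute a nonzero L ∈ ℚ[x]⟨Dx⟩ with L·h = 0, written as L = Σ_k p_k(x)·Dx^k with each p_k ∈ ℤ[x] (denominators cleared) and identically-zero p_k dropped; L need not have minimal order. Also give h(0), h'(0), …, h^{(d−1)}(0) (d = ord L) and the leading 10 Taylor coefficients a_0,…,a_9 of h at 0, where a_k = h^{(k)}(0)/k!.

f: a_k = 2, 0, -1, 0, 1/12, 0, -1/360, 0, 1/20160, 0, …
g: a_k = -3, -6, -6, -4, -2, -4/5, -4/15, -8/105, -2/105, -4/945, …
Sym-product of L_f,L_g gives L₀ (≤ ord 2).
h=h₀': d/dx-closure on L₀ ⇒ L.
L = 5 - 4·Dx + Dx^2  (order 2).
h: a_k = -12, -18, -6, 7, 19/2, 117/20, 139/60, 527/840, 359/3360, 79/20160, …
ICs: h(0) = -12, h′(0) = -18.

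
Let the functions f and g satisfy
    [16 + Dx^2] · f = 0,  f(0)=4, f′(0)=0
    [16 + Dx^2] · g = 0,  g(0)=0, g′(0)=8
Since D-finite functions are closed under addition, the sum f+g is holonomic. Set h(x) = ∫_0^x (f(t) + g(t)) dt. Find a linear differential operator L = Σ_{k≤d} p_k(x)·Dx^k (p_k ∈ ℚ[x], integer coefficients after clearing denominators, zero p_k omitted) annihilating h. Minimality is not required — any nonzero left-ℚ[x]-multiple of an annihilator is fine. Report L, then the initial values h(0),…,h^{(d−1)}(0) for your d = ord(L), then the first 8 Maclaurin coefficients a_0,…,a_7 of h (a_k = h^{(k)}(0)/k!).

L = 16·Dx + Dx^3  (order 3).
h: a_k = 0, 4, 4, -32/3, -16/3, 128/15, 128/45, -1024/315, …
ICs: h(0) = 0, h′(0) = 4, h′′(0) = 8.

f: a_k = 4, 0, -32, 0, 128/3, 0, -1024/45, 0, …
g: a_k = 0, 8, 0, -64/3, 0, 256/15, 0, -2048/315, …
Weyl lclm of L_f,L_g ⇒ L₀ (ord ≤ 4).
h=∫₀ˣh₀: take L = L₀·Dx.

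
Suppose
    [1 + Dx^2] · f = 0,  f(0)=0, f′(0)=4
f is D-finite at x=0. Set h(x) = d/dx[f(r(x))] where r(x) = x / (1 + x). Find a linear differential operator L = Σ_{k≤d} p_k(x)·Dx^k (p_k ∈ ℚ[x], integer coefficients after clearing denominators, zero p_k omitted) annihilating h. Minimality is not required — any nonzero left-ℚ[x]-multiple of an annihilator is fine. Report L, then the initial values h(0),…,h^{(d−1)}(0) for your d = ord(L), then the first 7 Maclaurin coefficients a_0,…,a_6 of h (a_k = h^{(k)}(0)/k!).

L = (7 + 12·x + 6·x^2) + (6 + 18·x + 18·x^2 + 6·x^3)·Dx + (1 + 4·x + 6·x^2 + 4·x^3 + x^4)·Dx^2  (order 2).
h: a_k = 4, -8, 10, -8, 1/6, 15, -6931/180, …
ICs: h(0) = 4, h′(0) = -8.

f: a_k = 0, 4, 0, -2/3, 0, 1/30, 0, …
f∘r: x↦r, Dx↦Dx/r' in L_f ⇒ L₀.
Differentiate: ansatz ord ≤ ord L₀ ⇒ L.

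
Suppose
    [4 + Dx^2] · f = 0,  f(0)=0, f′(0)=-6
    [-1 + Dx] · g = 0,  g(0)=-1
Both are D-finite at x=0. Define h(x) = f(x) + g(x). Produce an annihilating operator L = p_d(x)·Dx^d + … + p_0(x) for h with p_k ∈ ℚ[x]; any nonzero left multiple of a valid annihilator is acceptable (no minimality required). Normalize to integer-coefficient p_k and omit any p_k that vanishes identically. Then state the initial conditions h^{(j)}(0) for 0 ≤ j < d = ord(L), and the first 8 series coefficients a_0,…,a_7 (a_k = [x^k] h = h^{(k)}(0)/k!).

f: a_k = 0, -6, 0, 4, 0, -4/5, 0, 8/105, …
g: a_k = -1, -1, -1/2, -1/6, -1/24, -1/120, -1/720, -1/5040, …
Sum ⇒ L₀ = lclm(L_f,L_g) in ℚ(x)⟨Dx⟩.
L = -4 + 4·Dx - Dx^2 + Dx^3  (order 3).
h: a_k = -1, -7, -1/2, 23/6, -1/24, -97/120, -1/720, 383/5040, …
ICs: h(0) = -1, h′(0) = -7, h′′(0) = -1.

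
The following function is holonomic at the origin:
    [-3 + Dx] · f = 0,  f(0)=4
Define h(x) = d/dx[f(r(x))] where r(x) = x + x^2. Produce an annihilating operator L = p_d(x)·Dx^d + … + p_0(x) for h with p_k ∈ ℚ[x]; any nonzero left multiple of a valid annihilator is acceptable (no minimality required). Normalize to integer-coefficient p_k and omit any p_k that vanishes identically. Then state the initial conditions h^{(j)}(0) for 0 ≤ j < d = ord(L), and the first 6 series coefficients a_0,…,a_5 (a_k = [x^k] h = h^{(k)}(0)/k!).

f: a_k = 4, 12, 18, 18, 27/2, 81/10, …
Change of var in L_f (x↦r) gives L₀.
Derive L from L₀ (diff closure).
L = (5 + 12·x + 12·x^2) + (-1 - 2·x)·Dx  (order 1).
h: a_k = 12, 60, 162, 342, 1161/2, 8613/10, …
ICs: h(0) = 12.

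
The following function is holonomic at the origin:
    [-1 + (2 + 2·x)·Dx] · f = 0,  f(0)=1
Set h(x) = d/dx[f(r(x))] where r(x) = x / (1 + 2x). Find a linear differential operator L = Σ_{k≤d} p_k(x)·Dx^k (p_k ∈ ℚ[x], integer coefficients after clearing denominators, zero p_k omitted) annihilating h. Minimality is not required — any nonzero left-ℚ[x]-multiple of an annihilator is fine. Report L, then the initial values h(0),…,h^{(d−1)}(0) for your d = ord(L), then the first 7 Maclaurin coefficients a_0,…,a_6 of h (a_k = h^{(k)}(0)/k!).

L = (-9 - 24·x) + (-2 - 10·x - 12·x^2)·Dx  (order 1).
h: a_k = 1/2, -9/4, 123/16, -757/32, 17715/256, -100935/512, 1134735/2048, …
ICs: h(0) = 1/2.

f: a_k = 1, 1/2, -1/8, 1/16, -5/128, 7/256, -21/1024, …
f∘r: x↦r, Dx↦Dx/r' in L_f ⇒ L₀.
h=h₀': d/dx-closure on L₀ ⇒ L.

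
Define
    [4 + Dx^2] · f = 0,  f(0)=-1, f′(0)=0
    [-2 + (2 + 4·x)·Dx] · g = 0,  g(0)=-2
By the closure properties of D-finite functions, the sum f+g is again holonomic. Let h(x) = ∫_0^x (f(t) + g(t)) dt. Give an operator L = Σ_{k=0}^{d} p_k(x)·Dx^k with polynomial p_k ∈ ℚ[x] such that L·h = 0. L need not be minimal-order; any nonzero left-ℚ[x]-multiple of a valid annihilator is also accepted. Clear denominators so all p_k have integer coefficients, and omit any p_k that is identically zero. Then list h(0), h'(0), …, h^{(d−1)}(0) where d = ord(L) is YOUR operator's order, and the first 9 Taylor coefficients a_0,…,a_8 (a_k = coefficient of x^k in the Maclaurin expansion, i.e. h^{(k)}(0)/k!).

f: a_k = -1, 0, 2, 0, -2/3, 0, 4/45, 0, -2/315, …
g: a_k = -2, -2, 1, -1, 5/4, -7/4, 21/8, -33/8, 429/64, …
h₀=f+g: left-lcm gives L₀, ord ≤ 3.
h=∫h₀ ⇒ L = L₀·Dx.
L = (-28 - 64·x - 64·x^2)·Dx + (12 + 88·x + 192·x^2 + 128·x^3)·Dx^2 + (-7 - 16·x - 16·x^2)·Dx^3 + (3 + 22·x + 48·x^2 + 32·x^3)·Dx^4  (order 4).
h: a_k = 0, -3, -1, 1, -1/4, 7/60, -7/24, 977/2520, -33/64, …
ICs: h(0) = 0, h′(0) = -3, h′′(0) = -2, h′′′(0) = 6.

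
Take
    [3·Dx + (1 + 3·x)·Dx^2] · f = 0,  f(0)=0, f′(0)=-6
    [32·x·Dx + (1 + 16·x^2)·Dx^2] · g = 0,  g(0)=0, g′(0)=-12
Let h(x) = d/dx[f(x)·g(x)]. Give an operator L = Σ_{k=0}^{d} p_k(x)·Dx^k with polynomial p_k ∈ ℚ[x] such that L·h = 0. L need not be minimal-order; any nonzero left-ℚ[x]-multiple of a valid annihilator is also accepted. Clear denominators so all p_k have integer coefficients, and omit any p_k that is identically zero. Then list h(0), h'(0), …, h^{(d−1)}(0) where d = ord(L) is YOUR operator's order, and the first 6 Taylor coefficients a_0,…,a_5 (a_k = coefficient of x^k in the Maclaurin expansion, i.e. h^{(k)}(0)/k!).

f: a_k = 0, -6, 9, -18, 81/2, -486/5, …
g: a_k = 0, -12, 0, 64, 0, -3072/5, …
Sym-product of L_f,L_g gives L₀ (≤ ord 4).
Derive L from L₀ (diff closure).
L = (15744 + 89280·x + 811008·x^2 + 5299200·x^3 + 13271040·x^4 + 17252352·x^5 + 21233664·x^7) + (4258 + 91200·x + 775488·x^2 + 4635648·x^3 + 18247680·x^4 + 41140224·x^5 + 46448640·x^6 + 21233664·x^7 + 74317824·x^8)·Dx + (492 + 12548·x + 131328·x^2 + 747968·x^3 + 3219456·x^4 + 10146816·x^5 + 21233664·x^6 + 24920064·x^7 + 21233664·x^8 + 42467328·x^9)·Dx^2 + (73 + 822·x + 6161·x^2 + 34944·x^3 + 151168·x^4 + 500736·x^5 + 1322496·x^6 + 2654208·x^7 + 3244032·x^8 + 3538944·x^9 + 5308416·x^10)·Dx^3  (order 3).
h: a_k = 0, 144, -324, -672, 450, 111024/5, …
ICs: h(0) = 0, h′(0) = 144, h′′(0) = -648.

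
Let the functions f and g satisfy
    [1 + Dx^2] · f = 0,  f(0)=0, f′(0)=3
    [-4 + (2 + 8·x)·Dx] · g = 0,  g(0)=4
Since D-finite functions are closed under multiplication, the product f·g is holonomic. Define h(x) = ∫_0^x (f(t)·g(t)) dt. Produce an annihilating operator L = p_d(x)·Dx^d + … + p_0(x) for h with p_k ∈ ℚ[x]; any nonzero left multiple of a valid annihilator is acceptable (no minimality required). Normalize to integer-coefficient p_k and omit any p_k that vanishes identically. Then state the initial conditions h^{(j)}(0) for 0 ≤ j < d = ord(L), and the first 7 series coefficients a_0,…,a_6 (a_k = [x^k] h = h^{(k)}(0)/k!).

f: a_k = 0, 3, 0, -1/2, 0, 1/40, 0, …
g: a_k = 4, 8, -8, 16, -40, 112, -336, …
f·g: L₀ = L_f ⊗_s L_g, ord ≤ 2·1.
∫: right-multiply L₀ by Dx.
L = (13 + 8·x + 16·x^2)·Dx + (-4 - 16·x)·Dx^2 + (1 + 8·x + 16·x^2)·Dx^3  (order 3).
h: a_k = 0, 0, 6, 8, -13/2, 44/5, -1159/60, …
ICs: h(0) = 0, h′(0) = 0, h′′(0) = 12.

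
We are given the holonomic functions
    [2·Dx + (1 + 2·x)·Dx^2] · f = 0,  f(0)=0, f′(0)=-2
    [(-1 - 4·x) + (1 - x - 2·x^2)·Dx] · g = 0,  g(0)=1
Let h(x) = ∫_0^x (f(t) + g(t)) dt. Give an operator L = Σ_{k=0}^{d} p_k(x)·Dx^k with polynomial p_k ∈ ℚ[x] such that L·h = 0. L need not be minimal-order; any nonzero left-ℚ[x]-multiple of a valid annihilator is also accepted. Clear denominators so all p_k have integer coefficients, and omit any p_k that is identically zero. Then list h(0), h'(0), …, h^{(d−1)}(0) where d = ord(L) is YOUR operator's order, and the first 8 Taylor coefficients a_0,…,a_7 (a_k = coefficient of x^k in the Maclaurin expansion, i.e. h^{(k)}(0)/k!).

f: a_k = 0, -2, 2, -8/3, 4, -32/5, 32/3, -128/7, …
g: a_k = 1, 1, 3, 5, 11, 21, 43, 85, …
L₀ := lclm(L_f,L_g); ord L₀ ≤ 2+1.
Integrate: L := L₀·Dx.
L = (-54 - 228·x - 432·x^2 - 288·x^3 - 192·x^4)·Dx^2 + (-11 - 124·x - 464·x^2 - 704·x^3 - 592·x^4 - 320·x^5)·Dx^3 + (4 + 19·x + 17·x^2 - 42·x^3 - 116·x^4 - 136·x^5 - 64·x^6)·Dx^4  (order 4).
h: a_k = 0, 1, -1/2, 5/3, 7/12, 3, 73/30, 23/3, …
ICs: h(0) = 0, h′(0) = 1, h′′(0) = -1, h′′′(0) = 10.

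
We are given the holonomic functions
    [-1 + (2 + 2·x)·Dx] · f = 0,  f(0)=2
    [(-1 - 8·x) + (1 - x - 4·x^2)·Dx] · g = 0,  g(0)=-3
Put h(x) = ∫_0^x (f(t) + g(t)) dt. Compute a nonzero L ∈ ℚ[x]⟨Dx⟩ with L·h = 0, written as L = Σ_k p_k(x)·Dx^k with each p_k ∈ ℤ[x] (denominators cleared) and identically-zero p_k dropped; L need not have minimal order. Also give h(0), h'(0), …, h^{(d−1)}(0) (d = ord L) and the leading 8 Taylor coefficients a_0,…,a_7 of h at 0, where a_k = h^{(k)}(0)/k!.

L = (21 + 75·x + 228·x^2 + 160·x^3)·Dx + (-41 - 174·x - 609·x^2 - 872·x^3 - 400·x^4)·Dx^2 + (2 + 38·x + 30·x^2 - 198·x^3 - 352·x^4 - 160·x^5)·Dx^3  (order 3).
h: a_k = 0, -1, -1, -61/12, -215/32, -5573/320, -24953/768, -278037/3584, …
ICs: h(0) = 0, h′(0) = -1, h′′(0) = -2.

f: a_k = 2, 1, -1/4, 1/8, -5/64, 7/128, -21/512, 33/1024, …
g: a_k = -3, -3, -15, -27, -87, -195, -543, -1323, …
L₀ := lclm(L_f,L_g); ord L₀ ≤ 1+1.
∫: right-multiply L₀ by Dx.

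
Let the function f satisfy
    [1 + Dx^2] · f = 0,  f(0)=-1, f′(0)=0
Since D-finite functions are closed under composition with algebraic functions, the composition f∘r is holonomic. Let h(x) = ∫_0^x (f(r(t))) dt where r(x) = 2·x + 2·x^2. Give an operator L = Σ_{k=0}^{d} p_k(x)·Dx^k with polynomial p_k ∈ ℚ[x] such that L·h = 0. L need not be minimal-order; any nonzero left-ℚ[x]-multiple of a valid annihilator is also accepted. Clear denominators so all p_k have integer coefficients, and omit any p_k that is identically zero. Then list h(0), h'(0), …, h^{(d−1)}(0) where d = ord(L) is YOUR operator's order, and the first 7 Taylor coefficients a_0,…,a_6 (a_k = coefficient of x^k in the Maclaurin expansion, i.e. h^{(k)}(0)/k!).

f: a_k = -1, 0, 1/2, 0, -1/24, 0, 1/720, …
Substitute x→r, Dx→(1/r')Dx; clear ⇒ L₀.
h=∫₀ˣh₀: take L = L₀·Dx.
L = (4 + 24·x + 48·x^2 + 32·x^3)·Dx - 2·Dx^2 + (1 + 2·x)·Dx^3  (order 3).
h: a_k = 0, -1, 0, 2/3, 1, 4/15, -4/9, …
ICs: h(0) = 0, h′(0) = -1, h′′(0) = 0.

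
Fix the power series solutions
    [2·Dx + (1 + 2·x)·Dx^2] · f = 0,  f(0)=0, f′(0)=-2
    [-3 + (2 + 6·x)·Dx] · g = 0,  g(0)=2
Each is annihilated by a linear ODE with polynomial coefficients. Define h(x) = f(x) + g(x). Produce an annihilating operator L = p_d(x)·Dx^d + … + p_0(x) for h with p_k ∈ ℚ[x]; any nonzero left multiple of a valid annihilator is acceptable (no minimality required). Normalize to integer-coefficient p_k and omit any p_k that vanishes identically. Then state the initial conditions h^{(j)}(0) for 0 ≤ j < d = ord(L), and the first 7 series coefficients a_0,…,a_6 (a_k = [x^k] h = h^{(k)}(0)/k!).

f: a_k = 0, -2, 2, -8/3, 4, -32/5, 32/3, …
g: a_k = 2, 3, -9/4, 27/8, -405/64, 1701/128, -15309/512, …
L₀ := lclm(L_f,L_g); ord L₀ ≤ 2+1.
L = (-6 + 36·x)·Dx + (5 + 84·x + 180·x^2)·Dx^2 + (2 + 22·x + 72·x^2 + 72·x^3)·Dx^3  (order 3).
h: a_k = 2, 1, -1/4, 17/24, -149/64, 4409/640, -29543/1536, …
ICs: h(0) = 2, h′(0) = 1, h′′(0) = -1/2.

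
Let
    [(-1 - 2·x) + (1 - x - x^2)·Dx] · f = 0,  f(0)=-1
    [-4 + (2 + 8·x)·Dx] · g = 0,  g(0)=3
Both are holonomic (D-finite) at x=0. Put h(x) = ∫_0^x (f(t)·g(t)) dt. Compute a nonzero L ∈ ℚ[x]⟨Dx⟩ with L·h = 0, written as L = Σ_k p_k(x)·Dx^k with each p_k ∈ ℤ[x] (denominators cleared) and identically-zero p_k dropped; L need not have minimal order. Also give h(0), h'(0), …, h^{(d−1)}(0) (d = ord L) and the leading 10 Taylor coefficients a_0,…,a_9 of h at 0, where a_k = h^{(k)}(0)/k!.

f: a_k = -1, -1, -2, -3, -5, -8, -13, -21, -34, -55, …
g: a_k = 3, 6, -6, 12, -30, 84, -252, 792, -2574, 8580, …
Sym-product of L_f,L_g gives L₀ (≤ ord 1).
Integrate: L := L₀·Dx.
L = (3 + 4·x + 6·x^2)·Dx + (-1 - 3·x + 5·x^2 + 4·x^3)·Dx^2  (order 2).
h: a_k = 0, -3, -9/2, -2, -27/4, -3/5, -19, 135/7, -771/8, 646/3, …
ICs: h(0) = 0, h′(0) = -3.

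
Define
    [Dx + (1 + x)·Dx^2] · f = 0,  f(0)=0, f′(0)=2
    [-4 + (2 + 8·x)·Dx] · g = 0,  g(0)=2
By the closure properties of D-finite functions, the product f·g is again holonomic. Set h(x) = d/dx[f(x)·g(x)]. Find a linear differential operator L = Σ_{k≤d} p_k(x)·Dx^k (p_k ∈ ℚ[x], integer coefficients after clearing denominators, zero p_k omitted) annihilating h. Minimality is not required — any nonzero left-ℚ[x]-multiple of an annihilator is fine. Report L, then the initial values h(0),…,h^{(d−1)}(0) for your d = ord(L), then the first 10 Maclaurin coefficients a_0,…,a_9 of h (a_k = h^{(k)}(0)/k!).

L = (-4 + 40·x + 8·x^2) + (28 + 174·x + 264·x^2 + 64·x^3)·Dx + (5 + 47·x + 138·x^2 + 128·x^3 + 32·x^4)·Dx^2  (order 2).
h: a_k = 4, 12, -32, 260/3, -778/3, 4208/5, -43228/15, 1072268/105, -259079/7, 8583650/63, …
ICs: h(0) = 4, h′(0) = 12.

f: a_k = 0, 2, -1, 2/3, -1/2, 2/5, -1/3, 2/7, -1/4, 2/9, …
g: a_k = 2, 4, -4, 8, -20, 56, -168, 528, -1716, 5720, …
Product ⇒ symmetric product L₀, ord ≤ 2.
h=h₀': d/dx-closure on L₀ ⇒ L.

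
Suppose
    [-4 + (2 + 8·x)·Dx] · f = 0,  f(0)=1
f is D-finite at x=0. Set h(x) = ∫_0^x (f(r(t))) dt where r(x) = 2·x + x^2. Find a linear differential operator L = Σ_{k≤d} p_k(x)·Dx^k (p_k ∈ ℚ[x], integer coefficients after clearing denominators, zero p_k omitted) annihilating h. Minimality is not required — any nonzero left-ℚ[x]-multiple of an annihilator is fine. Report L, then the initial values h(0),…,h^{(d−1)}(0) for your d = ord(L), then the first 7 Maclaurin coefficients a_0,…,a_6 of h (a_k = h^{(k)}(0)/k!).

f: a_k = 1, 2, -2, 4, -10, 28, -84, …
L₀ from L_f via x↦r, Dx↦r'^{-1}Dx.
h=∫₀ˣh₀: take L = L₀·Dx.
L = (-4 - 4·x)·Dx + (1 + 8·x + 4·x^2)·Dx^2  (order 2).
h: a_k = 0, 1, 2, -2, 6, -114/5, 100, …
ICs: h(0) = 0, h′(0) = 1.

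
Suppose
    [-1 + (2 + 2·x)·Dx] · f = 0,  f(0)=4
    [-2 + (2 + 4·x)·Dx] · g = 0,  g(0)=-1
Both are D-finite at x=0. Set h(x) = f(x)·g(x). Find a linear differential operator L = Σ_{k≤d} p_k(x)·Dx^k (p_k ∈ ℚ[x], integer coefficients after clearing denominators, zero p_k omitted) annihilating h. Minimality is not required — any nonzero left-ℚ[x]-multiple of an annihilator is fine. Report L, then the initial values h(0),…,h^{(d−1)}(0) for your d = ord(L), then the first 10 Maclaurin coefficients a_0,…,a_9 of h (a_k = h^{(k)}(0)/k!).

f: a_k = 4, 2, -1/2, 1/4, -5/32, 7/64, -21/256, 33/512, -429/8192, 715/16384, …
g: a_k = -1, -1, 1/2, -1/2, 5/8, -7/8, 21/16, -33/16, 429/128, -715/128, …
h₀=f·g: eliminate ⇒ L₀, order ≤ 1·1.
L = (-3 - 4·x) + (2 + 6·x + 4·x^2)·Dx  (order 1).
h: a_k = -4, -6, 1/2, -3/4, 37/32, -117/64, 757/256, -2499/512, 67181/8192, -229281/16384, …
ICs: h(0) = -4.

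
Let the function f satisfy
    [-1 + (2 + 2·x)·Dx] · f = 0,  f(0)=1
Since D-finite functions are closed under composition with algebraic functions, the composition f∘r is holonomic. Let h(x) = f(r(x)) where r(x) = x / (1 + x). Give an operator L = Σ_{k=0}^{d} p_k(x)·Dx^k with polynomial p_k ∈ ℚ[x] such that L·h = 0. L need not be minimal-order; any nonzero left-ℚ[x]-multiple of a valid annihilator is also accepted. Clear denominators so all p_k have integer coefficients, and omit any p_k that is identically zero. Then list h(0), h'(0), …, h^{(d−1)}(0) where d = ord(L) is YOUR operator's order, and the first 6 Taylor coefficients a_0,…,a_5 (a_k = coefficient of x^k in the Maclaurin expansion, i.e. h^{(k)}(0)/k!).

L = -1 + (2 + 6·x + 4·x^2)·Dx  (order 1).
h: a_k = 1, 1/2, -5/8, 13/16, -141/128, 399/256, …
ICs: h(0) = 1.

f: a_k = 1, 1/2, -1/8, 1/16, -5/128, 7/256, …
h₀=f(r): pull back L_f along r ⇒ L₀.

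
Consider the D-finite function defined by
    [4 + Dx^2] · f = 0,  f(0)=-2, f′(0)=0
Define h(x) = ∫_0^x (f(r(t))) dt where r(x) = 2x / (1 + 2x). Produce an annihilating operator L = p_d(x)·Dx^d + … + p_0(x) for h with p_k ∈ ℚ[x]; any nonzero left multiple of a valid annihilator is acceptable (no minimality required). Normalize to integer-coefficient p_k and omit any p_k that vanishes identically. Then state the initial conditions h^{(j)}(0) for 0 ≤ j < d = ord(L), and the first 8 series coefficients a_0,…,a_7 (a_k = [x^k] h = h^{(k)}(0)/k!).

L = 16·Dx + (4 + 24·x + 48·x^2 + 32·x^3)·Dx^2 + (1 + 8·x + 24·x^2 + 32·x^3 + 16·x^4)·Dx^3  (order 3).
h: a_k = 0, -2, 0, 16/3, -16, 512/15, -512/9, 2816/45, …
ICs: h(0) = 0, h′(0) = -2, h′′(0) = 0.

f: a_k = -2, 0, 4, 0, -4/3, 0, 8/45, 0, …
f∘r: x↦r, Dx↦Dx/r' in L_f ⇒ L₀.
h=∫₀ˣh₀: take L = L₀·Dx.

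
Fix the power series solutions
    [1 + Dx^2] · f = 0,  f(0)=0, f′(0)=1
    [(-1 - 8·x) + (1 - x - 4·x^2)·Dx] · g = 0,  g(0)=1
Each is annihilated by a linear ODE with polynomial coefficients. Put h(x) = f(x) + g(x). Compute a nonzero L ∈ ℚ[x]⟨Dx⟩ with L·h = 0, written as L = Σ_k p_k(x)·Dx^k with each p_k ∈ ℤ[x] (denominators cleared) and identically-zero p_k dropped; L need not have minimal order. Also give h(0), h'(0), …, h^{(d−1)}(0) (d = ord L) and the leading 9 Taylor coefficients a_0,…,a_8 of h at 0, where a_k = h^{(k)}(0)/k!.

f: a_k = 0, 1, 0, -1/6, 0, 1/120, 0, -1/5040, 0, …
g: a_k = 1, 1, 5, 9, 29, 65, 181, 441, 1165, …
h₀=f+g: left-lcm gives L₀, ord ≤ 3.
L = (-55 - 486·x - 553·x^2 - 1488·x^3 - 80·x^4 - 128·x^5) + (11 + 11·x + 23·x^2 - 169·x^3 - 348·x^4 - 48·x^5 - 64·x^6)·Dx + (-55 - 486·x - 553·x^2 - 1488·x^3 - 80·x^4 - 128·x^5)·Dx^2 + (11 + 11·x + 23·x^2 - 169·x^3 - 348·x^4 - 48·x^5 - 64·x^6)·Dx^3  (order 3).
h: a_k = 1, 2, 5, 53/6, 29, 7801/120, 181, 2222639/5040, 1165, …
ICs: h(0) = 1, h′(0) = 2, h′′(0) = 10.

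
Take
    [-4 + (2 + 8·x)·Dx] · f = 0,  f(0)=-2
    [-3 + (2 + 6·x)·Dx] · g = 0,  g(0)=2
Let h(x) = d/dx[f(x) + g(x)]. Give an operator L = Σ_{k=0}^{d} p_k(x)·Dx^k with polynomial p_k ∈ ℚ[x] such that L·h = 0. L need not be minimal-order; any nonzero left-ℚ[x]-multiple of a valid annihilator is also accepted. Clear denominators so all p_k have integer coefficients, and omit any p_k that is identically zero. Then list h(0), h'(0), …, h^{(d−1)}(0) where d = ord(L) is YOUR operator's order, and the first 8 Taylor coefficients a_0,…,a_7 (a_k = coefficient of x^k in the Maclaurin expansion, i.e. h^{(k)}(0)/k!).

L = -18 + (-21 - 72·x)·Dx + (-2 - 14·x - 24·x^2)·Dx^2  (order 2).
h: a_k = -1, 7/2, -111/8, 875/16, -27335/128, 212121/256, -3279507/1024, 25300275/2048, …
ICs: h(0) = -1, h′(0) = 7/2.

f: a_k = -2, -4, 4, -8, 20, -56, 168, -528, …
g: a_k = 2, 3, -9/4, 27/8, -405/64, 1701/128, -15309/512, 72171/1024, …
f+g: L₀ = lclm(L_f,L_g), ord ≤ 1+1.
h₀' ⇒ L via d/dx closure of L₀.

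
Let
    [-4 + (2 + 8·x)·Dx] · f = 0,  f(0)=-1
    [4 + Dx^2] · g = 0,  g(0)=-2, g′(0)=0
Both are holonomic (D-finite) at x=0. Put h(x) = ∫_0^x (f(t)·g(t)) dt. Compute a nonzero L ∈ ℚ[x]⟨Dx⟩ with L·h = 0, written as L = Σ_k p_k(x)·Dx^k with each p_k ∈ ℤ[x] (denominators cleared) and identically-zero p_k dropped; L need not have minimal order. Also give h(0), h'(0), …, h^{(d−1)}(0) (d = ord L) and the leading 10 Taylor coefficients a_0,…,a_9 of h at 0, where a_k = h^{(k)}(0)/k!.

f: a_k = -1, -2, 2, -4, 10, -28, 84, -264, 858, -2860, …
g: a_k = -2, 0, 4, 0, -4/3, 0, 8/45, 0, -4/315, 0, …
f·g: L₀ = L_f ⊗_s L_g, ord ≤ 1·2.
Integrate: L := L₀·Dx.
L = (16 + 32·x + 64·x^2)·Dx + (-4 - 16·x)·Dx^2 + (1 + 8·x + 16·x^2)·Dx^3  (order 3).
h: a_k = 0, 2, 2, -8/3, 0, -32/15, 64/9, -5888/315, 2368/45, -438784/2835, …
ICs: h(0) = 0, h′(0) = 2, h′′(0) = 4.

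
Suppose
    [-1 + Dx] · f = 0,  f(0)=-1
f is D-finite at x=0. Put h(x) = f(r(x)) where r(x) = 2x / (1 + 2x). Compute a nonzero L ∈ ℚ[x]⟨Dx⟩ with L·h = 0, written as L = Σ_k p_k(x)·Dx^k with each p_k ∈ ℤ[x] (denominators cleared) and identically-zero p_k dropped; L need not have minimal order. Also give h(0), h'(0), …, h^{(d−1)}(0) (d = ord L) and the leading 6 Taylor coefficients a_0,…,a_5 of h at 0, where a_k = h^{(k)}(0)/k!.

L = -2 + (1 + 4·x + 4·x^2)·Dx  (order 1).
h: a_k = -1, -2, 2, -4/3, -2/3, 76/15, …
ICs: h(0) = -1.

f: a_k = -1, -1, -1/2, -1/6, -1/24, -1/120, …
Change of var in L_f (x↦r) gives L₀.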